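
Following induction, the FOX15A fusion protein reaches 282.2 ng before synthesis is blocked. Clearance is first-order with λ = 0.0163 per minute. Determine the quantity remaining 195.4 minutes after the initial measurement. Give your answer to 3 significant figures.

t½ = ln 2 / λ = 0.69315 / 0.0163 ≈ 42.524 minutes.
Number of half-lives: n = 195.4/42.524 ≈ 4.595.
Remaining = 282.2 × (1/2)^4.595 = 282.2 × 0.041377 ≈ 11.677 ng.

11.7 ng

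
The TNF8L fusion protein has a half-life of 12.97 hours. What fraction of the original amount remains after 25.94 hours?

n = 25.94/12.97 ≈ 2 half-lives.
Fraction remaining = (1/2)^2 ≈ 0.25.

0.25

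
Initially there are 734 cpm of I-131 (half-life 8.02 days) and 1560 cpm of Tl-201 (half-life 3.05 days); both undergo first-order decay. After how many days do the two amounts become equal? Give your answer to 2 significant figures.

5.4 days

Set 734·(1/2)^(t/8.02) = 1560·(1/2)^(t/3.05).
Taking log₂: log₂(734/1560) = t·(1/8.02 − 1/3.05).
log₂(0.47051) = -1.0877; 1/8.02 − 1/3.05 = -0.20318.
t = -1.0877 / -0.20318 ≈ 5.3533 days.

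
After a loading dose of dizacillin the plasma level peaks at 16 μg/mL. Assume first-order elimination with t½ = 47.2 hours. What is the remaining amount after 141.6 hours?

Elapsed time is 3 half-lives (141.6/47.2).
Each half-life halves the amount: 16 × (1/2)^3 = 16/8 = 2 μg/mL.

2 μg/mL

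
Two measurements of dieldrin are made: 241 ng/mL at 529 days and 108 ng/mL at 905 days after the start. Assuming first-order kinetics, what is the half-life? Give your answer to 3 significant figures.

325 days

Over Δt = 905 − 529 = 376 days, the level fell by a factor of 241/108 ≈ 2.2315.
n = log₂(2.2315) ≈ 1.158 half-lives, so t½ = 376/1.158 ≈ 324.7 days.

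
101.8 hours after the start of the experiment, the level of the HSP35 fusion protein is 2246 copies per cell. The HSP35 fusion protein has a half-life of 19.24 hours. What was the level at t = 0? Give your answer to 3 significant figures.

87900 copies per cell

Number of half-lives elapsed: n = 101.8/19.24 ≈ 5.2911.
A₀ = A × 2^n = 2246 × 2^5.2911 = 2246 × 39.153 ≈ 87938 copies per cell.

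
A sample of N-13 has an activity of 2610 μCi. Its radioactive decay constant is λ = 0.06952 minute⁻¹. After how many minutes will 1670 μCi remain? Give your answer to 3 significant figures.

6.42 minutes

t½ = ln 2 / λ = 0.69315 / 0.06952 ≈ 9.9705 minutes.
Fraction remaining = 1670/2610 ≈ 0.63985.
n = log₂(2610/1670) = ln(1.5629)/ln 2 ≈ 0.6442 half-lives.
t = n × t½ = 0.6442 × 9.9705 ≈ 6.423 minutes.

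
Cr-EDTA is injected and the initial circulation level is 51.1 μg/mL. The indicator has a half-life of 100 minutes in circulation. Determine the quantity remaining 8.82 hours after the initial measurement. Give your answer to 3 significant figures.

1.30 μg/mL

Convert the elapsed time: 8.82 hours = 529.2 minutes.
Number of half-lives: n = 529.2/100 ≈ 5.292.
Remaining = 51.1 × (1/2)^5.292 = 51.1 × 0.025524 ≈ 1.3043 μg/mL.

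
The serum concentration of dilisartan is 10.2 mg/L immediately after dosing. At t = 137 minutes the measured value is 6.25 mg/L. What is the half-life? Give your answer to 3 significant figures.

194 minutes

A/A₀ = 6.25/10.2 ≈ 0.61275.
n = log₂(1.632) ≈ 0.70664 half-lives elapsed in 137 minutes.
t½ = 137/0.70664 ≈ 193.87 minutes.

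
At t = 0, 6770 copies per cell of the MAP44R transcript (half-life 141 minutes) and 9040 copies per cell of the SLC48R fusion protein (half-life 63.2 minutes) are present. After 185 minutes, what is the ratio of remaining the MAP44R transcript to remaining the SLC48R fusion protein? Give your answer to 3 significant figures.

MAP44R transcript: 6770 × (1/2)^(185/141) = 6770 × (1/2)^1.3121 ≈ 2726.6 copies per cell.
SLC48R fusion protein: 9040 × (1/2)^(185/63.2) = 9040 × (1/2)^2.9272 ≈ 1188.5 copies per cell.
Ratio ≈ 2726.6 / 1188.5 ≈ 2.2942.

2.29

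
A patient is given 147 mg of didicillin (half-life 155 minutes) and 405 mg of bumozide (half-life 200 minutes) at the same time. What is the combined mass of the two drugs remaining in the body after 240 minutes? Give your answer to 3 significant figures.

227 mg

didicillin: 147 × (1/2)^(240/155) = 147 × (1/2)^1.5484 ≈ 50.258 mg.
bumozide: 405 × (1/2)^(240/200) = 405 × (1/2)^1.2 ≈ 176.29 mg.
Total = 50.258 + 176.29 ≈ 226.54 mg.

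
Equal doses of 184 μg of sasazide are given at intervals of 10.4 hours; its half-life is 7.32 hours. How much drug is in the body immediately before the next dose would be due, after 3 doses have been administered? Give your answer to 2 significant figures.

The 3 doses were given 31.2, 20.8, 10.4 hours ago.
Total = 184·(1/2)^(31.2/7.32) + 184·(1/2)^(20.8/7.32) + 184·(1/2)^(10.4/7.32)
      = 9.5882 + 25.67 + 68.727 ≈ 103.99 μg.

100 μg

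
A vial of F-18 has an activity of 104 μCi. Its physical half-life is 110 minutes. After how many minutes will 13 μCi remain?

330 minutes

13/104 = 1/8, so 3 half-lives have elapsed.
t = 3 × 110 = 330 minutes.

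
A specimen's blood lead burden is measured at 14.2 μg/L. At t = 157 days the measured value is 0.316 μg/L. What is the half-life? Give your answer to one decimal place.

A/A₀ = 0.316/14.2 ≈ 0.022254.
n = log₂(44.937) ≈ 5.4898 half-lives elapsed in 157 days.
t½ = 157/5.4898 ≈ 28.598 days.

28.6 days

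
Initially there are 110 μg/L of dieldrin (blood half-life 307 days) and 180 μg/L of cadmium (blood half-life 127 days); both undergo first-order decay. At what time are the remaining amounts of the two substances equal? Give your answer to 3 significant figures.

Set 110·(1/2)^(t/307) = 180·(1/2)^(t/127).
Taking log₂: log₂(110/180) = t·(1/307 − 1/127).
log₂(0.61111) = -0.71049; 1/307 − 1/127 = -0.0046167.
t = -0.71049 / -0.0046167 ≈ 153.9 days.

154 days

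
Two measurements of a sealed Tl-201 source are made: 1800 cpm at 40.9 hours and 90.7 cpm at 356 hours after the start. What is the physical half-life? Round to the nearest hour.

Over Δt = 356 − 40.9 = 315.1 hours, the level fell by a factor of 1800/90.7 ≈ 19.846.
n = log₂(19.846) ≈ 4.3108 half-lives, so t½ = 315.1/4.3108 ≈ 73.096 hours.

73 hours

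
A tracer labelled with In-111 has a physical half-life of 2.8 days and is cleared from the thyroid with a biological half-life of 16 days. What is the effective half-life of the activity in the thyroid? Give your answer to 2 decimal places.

1/t_eff = 1/t_phys + 1/t_biol = 1/2.8 + 1/16 = 0.41964 per day.
t_eff = 2.8 × 16 / (2.8 + 16) ≈ 2.383 days.

2.38 days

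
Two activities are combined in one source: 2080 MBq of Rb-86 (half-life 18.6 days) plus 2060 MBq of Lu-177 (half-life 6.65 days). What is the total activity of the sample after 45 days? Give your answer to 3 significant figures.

408 MBq

Rb-86: 2080 × (1/2)^(45/18.6) = 2080 × (1/2)^2.4194 ≈ 388.83 MBq.
Lu-177: 2060 × (1/2)^(45/6.65) = 2060 × (1/2)^6.7669 ≈ 18.916 MBq.
Total = 388.83 + 18.916 ≈ 407.75 MBq.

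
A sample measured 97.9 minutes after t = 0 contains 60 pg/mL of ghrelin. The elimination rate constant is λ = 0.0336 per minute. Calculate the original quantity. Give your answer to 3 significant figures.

t½ = ln 2 / λ = 0.69315 / 0.0336 ≈ 20.629 minutes.
Number of half-lives elapsed: n = 97.9/20.629 ≈ 4.7457.
A₀ = A × 2^n = 60 × 2^4.7457 = 60 × 26.828 ≈ 1609.7 pg/mL.

1610 pg/mL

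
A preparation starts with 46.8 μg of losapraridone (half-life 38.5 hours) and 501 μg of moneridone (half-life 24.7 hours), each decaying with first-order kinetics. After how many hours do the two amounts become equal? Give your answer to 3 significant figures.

Set 46.8·(1/2)^(t/38.5) = 501·(1/2)^(t/24.7).
Taking log₂: log₂(46.8/501) = t·(1/38.5 − 1/24.7).
log₂(0.093413) = -3.4202; 1/38.5 − 1/24.7 = -0.014512.
t = -3.4202 / -0.014512 ≈ 235.69 hours.

236 hours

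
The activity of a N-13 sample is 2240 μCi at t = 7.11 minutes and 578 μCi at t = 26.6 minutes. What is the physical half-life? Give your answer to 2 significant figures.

10 minutes

Over Δt = 26.6 − 7.11 = 19.49 minutes, the level fell by a factor of 2240/578 ≈ 3.8754.
n = log₂(3.8754) ≈ 1.9544 half-lives, so t½ = 19.49/1.9544 ≈ 9.9726 minutes.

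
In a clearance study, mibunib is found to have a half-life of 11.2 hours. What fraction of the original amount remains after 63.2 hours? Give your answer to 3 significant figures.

0.0200

n = 63.2/11.2 ≈ 5.6429 half-lives.
Fraction remaining = (1/2)^5.6429 ≈ 0.020014.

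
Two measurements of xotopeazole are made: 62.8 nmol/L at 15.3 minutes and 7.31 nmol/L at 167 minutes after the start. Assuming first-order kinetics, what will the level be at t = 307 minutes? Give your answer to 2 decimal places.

Over Δt = 167 − 15.3 = 151.7 minutes, the level fell by a factor of 62.8/7.31 ≈ 8.591.
n = log₂(8.591) ≈ 3.1028 half-lives, so t½ = 151.7/3.1028 ≈ 48.891 minutes.
From t = 167 to t = 307: 7.31 × (1/2)^((307−167)/48.891) ≈ 1.0044 nmol/L.

1.00 nmol/L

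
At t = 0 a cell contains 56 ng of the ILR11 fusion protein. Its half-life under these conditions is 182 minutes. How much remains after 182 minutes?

28 ng

Elapsed time is 1 half-life (182/182).
Each half-life halves the amount: 56 × (1/2)^1 = 56/2 = 28 ng.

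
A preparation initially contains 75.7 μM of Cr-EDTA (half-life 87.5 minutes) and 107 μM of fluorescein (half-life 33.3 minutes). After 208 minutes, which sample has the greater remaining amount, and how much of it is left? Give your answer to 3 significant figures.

Cr-EDTA: 75.7 × (1/2)^2.3771 ≈ 14.572 μM.
fluorescein: 107 × (1/2)^6.2462 ≈ 1.4095 μM.
Cr-EDTA has more remaining, at ≈ 14.572 μM.

Cr-EDTA, 14.6 μM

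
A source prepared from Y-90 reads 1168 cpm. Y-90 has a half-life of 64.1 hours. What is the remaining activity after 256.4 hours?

73 cpm

Elapsed time is 4 half-lives (256.4/64.1).
Each half-life halves the amount: 1168 × (1/2)^4 = 1168/16 = 73 cpm.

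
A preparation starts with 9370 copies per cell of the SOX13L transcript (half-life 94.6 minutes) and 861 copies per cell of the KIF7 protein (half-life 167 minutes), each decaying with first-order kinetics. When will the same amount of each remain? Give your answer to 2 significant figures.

750 minutes

Set 9370·(1/2)^(t/94.6) = 861·(1/2)^(t/167).
Taking log₂: log₂(9370/861) = t·(1/94.6 − 1/167).
log₂(10.883) = 3.444; 1/94.6 − 1/167 = 0.0045828.
t = 3.444 / 0.0045828 ≈ 751.5 minutes.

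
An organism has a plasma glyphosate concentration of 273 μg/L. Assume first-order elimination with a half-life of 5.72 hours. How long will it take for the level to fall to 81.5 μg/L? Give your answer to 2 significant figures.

10 hours

Fraction remaining = 81.5/273 ≈ 0.29853.
n = log₂(273/81.5) = ln(3.3497)/ln 2 ≈ 1.744 half-lives.
t = n × t½ = 1.744 × 5.72 ≈ 9.9758 hours.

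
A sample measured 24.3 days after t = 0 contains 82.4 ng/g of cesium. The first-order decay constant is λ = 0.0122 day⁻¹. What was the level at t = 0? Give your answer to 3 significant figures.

111 ng/g

t½ = ln 2 / λ = 0.69315 / 0.0122 ≈ 56.815 days.
Number of half-lives elapsed: n = 24.3/56.815 ≈ 0.4277.
A₀ = A × 2^n = 82.4 × 2^0.4277 = 82.4 × 1.3451 ≈ 110.84 ng/g.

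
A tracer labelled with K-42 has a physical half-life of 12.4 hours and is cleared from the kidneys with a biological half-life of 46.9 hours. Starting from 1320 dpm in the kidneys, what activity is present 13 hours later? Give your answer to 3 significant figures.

1/t_eff = 1/t_phys + 1/t_biol = 1/12.4 + 1/46.9 = 0.10197 per hour.
t_eff = 12.4 × 46.9 / (12.4 + 46.9) ≈ 9.8071 hours.
Remaining = 1320 × (1/2)^(13/9.8071) = 1320 × (1/2)^1.3256 ≈ 526.67 dpm.

527 dpm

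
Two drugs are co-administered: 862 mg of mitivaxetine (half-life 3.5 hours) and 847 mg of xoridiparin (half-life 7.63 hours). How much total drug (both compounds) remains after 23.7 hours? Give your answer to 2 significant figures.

110 mg

mitivaxetine: 862 × (1/2)^(23.7/3.5) = 862 × (1/2)^6.7714 ≈ 7.8905 mg.
xoridiparin: 847 × (1/2)^(23.7/7.63) = 847 × (1/2)^3.1062 ≈ 98.364 mg.
Total = 7.8905 + 98.364 ≈ 106.25 mg.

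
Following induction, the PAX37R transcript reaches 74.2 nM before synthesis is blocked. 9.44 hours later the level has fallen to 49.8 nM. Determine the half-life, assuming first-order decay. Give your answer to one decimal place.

16.4 hours

A/A₀ = 49.8/74.2 ≈ 0.67116.
n = log₂(1.49) ≈ 0.57527 half-lives elapsed in 9.44 hours.
t½ = 9.44/0.57527 ≈ 16.41 hours.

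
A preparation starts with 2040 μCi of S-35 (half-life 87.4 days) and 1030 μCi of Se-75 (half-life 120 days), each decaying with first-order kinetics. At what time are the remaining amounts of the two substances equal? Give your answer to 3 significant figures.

317 days

Set 2040·(1/2)^(t/87.4) = 1030·(1/2)^(t/120).
Taking log₂: log₂(2040/1030) = t·(1/87.4 − 1/120).
log₂(1.9806) = 0.98592; 1/87.4 − 1/120 = 0.0031083.
t = 0.98592 / 0.0031083 ≈ 317.19 days.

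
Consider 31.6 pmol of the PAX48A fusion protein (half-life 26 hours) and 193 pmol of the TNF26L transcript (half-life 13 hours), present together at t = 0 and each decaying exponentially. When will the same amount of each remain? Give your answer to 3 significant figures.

Set 31.6·(1/2)^(t/26) = 193·(1/2)^(t/13).
Taking log₂: log₂(31.6/193) = t·(1/26 − 1/13).
log₂(0.16373) = -2.6106; 1/26 − 1/13 = -0.038462.
t = -2.6106 / -0.038462 ≈ 67.876 hours.

67.9 hours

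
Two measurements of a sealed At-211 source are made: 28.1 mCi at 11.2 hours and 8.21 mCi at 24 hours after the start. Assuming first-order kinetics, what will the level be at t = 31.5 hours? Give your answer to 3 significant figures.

3.99 mCi

Over Δt = 24 − 11.2 = 12.8 hours, the level fell by a factor of 28.1/8.21 ≈ 3.4227.
n = log₂(3.4227) ≈ 1.7751 half-lives, so t½ = 12.8/1.7751 ≈ 7.2108 hours.
From t = 24 to t = 31.5: 8.21 × (1/2)^((31.5−24)/7.2108) ≈ 3.9925 mCi.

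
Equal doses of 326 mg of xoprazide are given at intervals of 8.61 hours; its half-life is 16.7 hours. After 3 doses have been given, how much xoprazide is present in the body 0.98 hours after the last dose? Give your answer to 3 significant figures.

The 3 doses were given 18.2, 9.59, 0.98 hours ago.
Total = 326·(1/2)^(18.2/16.7) + 326·(1/2)^(9.59/16.7) + 326·(1/2)^(0.98/16.7)
      = 153.16 + 218.95 + 313.01 ≈ 685.12 mg.

685 mg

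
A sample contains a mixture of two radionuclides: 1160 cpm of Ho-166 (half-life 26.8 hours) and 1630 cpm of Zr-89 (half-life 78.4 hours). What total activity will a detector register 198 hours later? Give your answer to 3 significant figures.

Ho-166: 1160 × (1/2)^(198/26.8) = 1160 × (1/2)^7.3881 ≈ 6.9252 cpm.
Zr-89: 1630 × (1/2)^(198/78.4) = 1630 × (1/2)^2.5255 ≈ 283.1 cpm.
Total = 6.9252 + 283.1 ≈ 290.02 cpm.

290 cpm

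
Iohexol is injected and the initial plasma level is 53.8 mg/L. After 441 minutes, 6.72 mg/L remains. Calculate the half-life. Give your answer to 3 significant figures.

147 minutes

A/A₀ = 6.72/53.8 ≈ 0.12491.
n = log₂(8.006) ≈ 3.0011 half-lives elapsed in 441 minutes.
t½ = 441/3.0011 ≈ 146.95 minutes.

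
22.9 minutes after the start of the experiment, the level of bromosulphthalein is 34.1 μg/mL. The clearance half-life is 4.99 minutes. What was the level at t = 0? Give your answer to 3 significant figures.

Number of half-lives elapsed: n = 22.9/4.99 ≈ 4.5892.
A₀ = A × 2^n = 34.1 × 2^4.5892 = 34.1 × 24.07 ≈ 820.8 μg/mL.

821 μg/mL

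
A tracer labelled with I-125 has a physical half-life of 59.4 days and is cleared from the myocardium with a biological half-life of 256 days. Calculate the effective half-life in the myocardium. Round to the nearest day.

48 days

1/t_eff = 1/t_phys + 1/t_biol = 1/59.4 + 1/256 = 0.020741 per day.
t_eff = 59.4 × 256 / (59.4 + 256) ≈ 48.213 days.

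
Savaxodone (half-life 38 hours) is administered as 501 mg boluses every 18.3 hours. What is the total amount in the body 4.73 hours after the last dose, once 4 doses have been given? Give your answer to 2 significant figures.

The 4 doses were given 59.63, 41.33, 23.03, 4.73 hours ago.
Total = 501·(1/2)^(59.63/38) + 501·(1/2)^(41.33/38) + 501·(1/2)^(23.03/38) + 501·(1/2)^(4.73/38)
      = 168.83 + 235.74 + 329.15 + 459.59 ≈ 1193.3 mg.

1200 mg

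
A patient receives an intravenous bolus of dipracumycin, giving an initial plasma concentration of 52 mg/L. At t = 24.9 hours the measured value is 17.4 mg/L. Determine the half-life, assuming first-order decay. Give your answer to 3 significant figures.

A/A₀ = 17.4/52 ≈ 0.33462.
n = log₂(2.9885) ≈ 1.5794 half-lives elapsed in 24.9 hours.
t½ = 24.9/1.5794 ≈ 15.765 hours.

15.8 hours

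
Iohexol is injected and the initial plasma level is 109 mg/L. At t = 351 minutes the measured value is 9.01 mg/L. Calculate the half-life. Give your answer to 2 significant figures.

A/A₀ = 9.01/109 ≈ 0.082661.
n = log₂(12.098) ≈ 3.5967 half-lives elapsed in 351 minutes.
t½ = 351/3.5967 ≈ 97.591 minutes.

98 minutes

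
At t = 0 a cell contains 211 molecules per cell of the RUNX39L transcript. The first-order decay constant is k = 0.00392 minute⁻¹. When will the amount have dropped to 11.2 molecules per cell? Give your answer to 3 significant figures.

t½ = ln 2 / k = 0.69315 / 0.00392 ≈ 176.82 minutes.
Fraction remaining = 11.2/211 ≈ 0.053081.
n = log₂(211/11.2) = ln(18.839)/ln 2 ≈ 4.2357 half-lives.
t = n × t½ = 4.2357 × 176.82 ≈ 748.97 minutes.

749 minutes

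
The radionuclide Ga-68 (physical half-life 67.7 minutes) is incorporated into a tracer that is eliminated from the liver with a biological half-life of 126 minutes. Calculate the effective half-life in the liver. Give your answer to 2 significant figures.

44 minutes

1/t_eff = 1/t_phys + 1/t_biol = 1/67.7 + 1/126 = 0.022708 per minute.
t_eff = 67.7 × 126 / (67.7 + 126) ≈ 44.038 minutes.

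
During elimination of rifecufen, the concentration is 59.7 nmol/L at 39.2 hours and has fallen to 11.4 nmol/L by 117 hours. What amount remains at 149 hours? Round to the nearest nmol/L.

6 nmol/L

Over Δt = 117 − 39.2 = 77.8 hours, the level fell by a factor of 59.7/11.4 ≈ 5.2368.
n = log₂(5.2368) ≈ 2.3887 half-lives, so t½ = 77.8/2.3887 ≈ 32.57 hours.
From t = 117 to t = 149: 11.4 × (1/2)^((149−117)/32.57) ≈ 5.7696 nmol/L.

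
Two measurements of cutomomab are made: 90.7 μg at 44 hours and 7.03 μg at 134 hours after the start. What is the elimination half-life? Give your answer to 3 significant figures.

Over Δt = 134 − 44 = 90 hours, the level fell by a factor of 90.7/7.03 ≈ 12.902.
n = log₂(12.902) ≈ 3.6895 half-lives, so t½ = 90/3.6895 ≈ 24.394 hours.

24.4 hours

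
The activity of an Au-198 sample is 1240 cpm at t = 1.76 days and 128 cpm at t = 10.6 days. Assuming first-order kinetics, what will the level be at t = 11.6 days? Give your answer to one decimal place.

99.0 cpm

Over Δt = 10.6 − 1.76 = 8.84 days, the level fell by a factor of 1240/128 ≈ 9.6875.
n = log₂(9.6875) ≈ 3.2761 half-lives, so t½ = 8.84/3.2761 ≈ 2.6983 days.
From t = 10.6 to t = 11.6: 128 × (1/2)^((11.6−10.6)/2.6983) ≈ 99.003 cpm.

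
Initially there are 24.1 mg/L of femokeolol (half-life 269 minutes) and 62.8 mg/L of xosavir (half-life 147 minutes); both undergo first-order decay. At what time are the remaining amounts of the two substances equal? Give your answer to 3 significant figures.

448 minutes

Set 24.1·(1/2)^(t/269) = 62.8·(1/2)^(t/147).
Taking log₂: log₂(24.1/62.8) = t·(1/269 − 1/147).
log₂(0.38376) = -1.3817; 1/269 − 1/147 = -0.0030852.
t = -1.3817 / -0.0030852 ≈ 447.85 minutes.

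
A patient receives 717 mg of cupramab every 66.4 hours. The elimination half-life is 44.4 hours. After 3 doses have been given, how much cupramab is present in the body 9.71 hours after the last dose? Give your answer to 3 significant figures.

The 3 doses were given 142.51, 76.11, 9.71 hours ago.
Total = 717·(1/2)^(142.51/44.4) + 717·(1/2)^(76.11/44.4) + 717·(1/2)^(9.71/44.4)
      = 77.501 + 218.52 + 616.15 ≈ 912.17 mg.

912 mg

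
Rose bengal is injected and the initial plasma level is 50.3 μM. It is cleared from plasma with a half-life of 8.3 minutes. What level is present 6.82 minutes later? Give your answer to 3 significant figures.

Number of half-lives: n = 6.82/8.3 ≈ 0.82169.
Remaining = 50.3 × (1/2)^0.82169 = 50.3 × 0.56578 ≈ 28.459 μM.

28.5 μM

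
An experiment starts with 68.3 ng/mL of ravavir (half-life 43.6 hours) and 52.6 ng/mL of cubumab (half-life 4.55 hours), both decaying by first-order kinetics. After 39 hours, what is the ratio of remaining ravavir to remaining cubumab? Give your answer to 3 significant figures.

266

ravavir: 68.3 × (1/2)^(39/43.6) = 68.3 × (1/2)^0.8945 ≈ 36.741 ng/mL.
cubumab: 52.6 × (1/2)^(39/4.55) = 52.6 × (1/2)^8.5714 ≈ 0.13827 ng/mL.
Ratio ≈ 36.741 / 0.13827 ≈ 265.72.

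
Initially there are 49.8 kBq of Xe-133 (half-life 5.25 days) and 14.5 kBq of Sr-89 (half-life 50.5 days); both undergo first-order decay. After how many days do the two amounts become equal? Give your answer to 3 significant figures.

Set 49.8·(1/2)^(t/5.25) = 14.5·(1/2)^(t/50.5).
Taking log₂: log₂(49.8/14.5) = t·(1/5.25 − 1/50.5).
log₂(3.4345) = 1.7801; 1/5.25 − 1/50.5 = 0.17067.
t = 1.7801 / 0.17067 ≈ 10.43 days.

10.4 days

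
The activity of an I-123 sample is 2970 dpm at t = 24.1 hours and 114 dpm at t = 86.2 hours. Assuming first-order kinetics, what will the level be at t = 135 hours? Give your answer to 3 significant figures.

Over Δt = 86.2 − 24.1 = 62.1 hours, the level fell by a factor of 2970/114 ≈ 26.053.
n = log₂(26.053) ≈ 4.7034 half-lives, so t½ = 62.1/4.7034 ≈ 13.203 hours.
From t = 86.2 to t = 135: 114 × (1/2)^((135−86.2)/13.203) ≈ 8.796 dpm.

8.80 dpm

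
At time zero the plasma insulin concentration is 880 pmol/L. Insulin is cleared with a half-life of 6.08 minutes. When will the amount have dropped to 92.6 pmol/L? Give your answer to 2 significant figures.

Fraction remaining = 92.6/880 ≈ 0.10523.
n = log₂(880/92.6) = ln(9.5032)/ln 2 ≈ 3.2484 half-lives.
t = n × t½ = 3.2484 × 6.08 ≈ 19.75 minutes.

20 minutes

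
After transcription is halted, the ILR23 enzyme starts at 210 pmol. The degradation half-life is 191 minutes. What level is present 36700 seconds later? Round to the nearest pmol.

Convert the elapsed time: 36700 seconds = 611.667 minutes.
Number of half-lives: n = 611.667/191 ≈ 3.2024.
Remaining = 210 × (1/2)^3.2024 = 210 × 0.10863 ≈ 22.813 pmol.

23 pmol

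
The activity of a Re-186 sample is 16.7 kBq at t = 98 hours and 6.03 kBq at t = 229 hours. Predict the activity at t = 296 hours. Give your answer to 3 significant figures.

Over Δt = 229 − 98 = 131 hours, the level fell by a factor of 16.7/6.03 ≈ 2.7695.
n = log₂(2.7695) ≈ 1.4696 half-lives, so t½ = 131/1.4696 ≈ 89.139 hours.
From t = 229 to t = 296: 6.03 × (1/2)^((296−229)/89.139) ≈ 3.5814 kBq.

3.58 kBq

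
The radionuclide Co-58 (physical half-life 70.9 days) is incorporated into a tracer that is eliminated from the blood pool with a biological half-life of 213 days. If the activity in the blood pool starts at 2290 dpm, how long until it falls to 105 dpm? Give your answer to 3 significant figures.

237 days

1/t_eff = 1/t_phys + 1/t_biol = 1/70.9 + 1/213 = 0.018799 per day.
t_eff = 70.9 × 213 / (70.9 + 213) ≈ 53.194 days.
n = log₂(2290/105) ≈ 4.4469; t = 4.4469 × 53.194 ≈ 236.55 days.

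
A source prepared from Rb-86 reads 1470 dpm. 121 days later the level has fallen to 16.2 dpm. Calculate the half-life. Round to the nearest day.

A/A₀ = 16.2/1470 ≈ 0.01102.
n = log₂(90.741) ≈ 6.5037 half-lives elapsed in 121 days.
t½ = 121/6.5037 ≈ 18.605 days.

19 days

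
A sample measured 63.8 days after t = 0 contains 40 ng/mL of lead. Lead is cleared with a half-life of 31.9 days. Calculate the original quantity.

160 ng/mL

Number of half-lives elapsed: n = 63.8/31.9 ≈ 2.
A₀ = A × 2^n = 40 × 2^2 = 40 × 4 ≈ 160 ng/mL.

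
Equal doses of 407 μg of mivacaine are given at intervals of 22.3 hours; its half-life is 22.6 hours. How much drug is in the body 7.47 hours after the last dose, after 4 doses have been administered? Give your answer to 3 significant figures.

The 4 doses were given 74.37, 52.07, 29.77, 7.47 hours ago.
Total = 407·(1/2)^(74.37/22.6) + 407·(1/2)^(52.07/22.6) + 407·(1/2)^(29.77/22.6) + 407·(1/2)^(7.47/22.6)
      = 41.59 + 82.419 + 163.33 + 323.66 ≈ 611 μg.

611 μg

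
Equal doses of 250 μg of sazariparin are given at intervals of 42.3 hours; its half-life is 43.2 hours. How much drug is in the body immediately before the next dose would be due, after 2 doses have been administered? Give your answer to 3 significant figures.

191 μg

The 2 doses were given 84.6, 42.3 hours ago.
Total = 250·(1/2)^(84.6/43.2) + 250·(1/2)^(42.3/43.2)
      = 64.331 + 126.82 ≈ 191.15 μg.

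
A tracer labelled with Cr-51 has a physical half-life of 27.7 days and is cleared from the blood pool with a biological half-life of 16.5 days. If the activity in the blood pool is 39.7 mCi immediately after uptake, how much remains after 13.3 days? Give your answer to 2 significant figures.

16 mCi

1/t_eff = 1/t_phys + 1/t_biol = 1/27.7 + 1/16.5 = 0.096707 per day.
t_eff = 27.7 × 16.5 / (27.7 + 16.5) ≈ 10.34 days.
Remaining = 39.7 × (1/2)^(13.3/10.34) = 39.7 × (1/2)^1.2862 ≈ 16.278 mCi.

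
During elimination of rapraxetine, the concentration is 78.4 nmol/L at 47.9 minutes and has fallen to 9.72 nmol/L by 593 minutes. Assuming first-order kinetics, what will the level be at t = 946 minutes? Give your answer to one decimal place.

2.5 nmol/L

Over Δt = 593 − 47.9 = 545.1 minutes, the level fell by a factor of 78.4/9.72 ≈ 8.0658.
n = log₂(8.0658) ≈ 3.0118 half-lives, so t½ = 545.1/3.0118 ≈ 180.99 minutes.
From t = 593 to t = 946: 9.72 × (1/2)^((946−593)/180.99) ≈ 2.515 nmol/L.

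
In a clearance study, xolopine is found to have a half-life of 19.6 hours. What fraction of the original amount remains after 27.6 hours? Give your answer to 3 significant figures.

0.377

n = 27.6/19.6 ≈ 1.4082 half-lives.
Fraction remaining = (1/2)^1.4082 ≈ 0.37679.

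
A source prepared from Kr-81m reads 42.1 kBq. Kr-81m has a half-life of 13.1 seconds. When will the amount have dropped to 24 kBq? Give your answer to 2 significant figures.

11 seconds

Fraction remaining = 24/42.1 ≈ 0.57007.
n = log₂(42.1/24) = ln(1.7542)/ln 2 ≈ 0.81079 half-lives.
t = n × t½ = 0.81079 × 13.1 ≈ 10.621 seconds.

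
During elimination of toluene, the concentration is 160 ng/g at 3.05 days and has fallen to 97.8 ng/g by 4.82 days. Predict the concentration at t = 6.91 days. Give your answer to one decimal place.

54.7 ng/g

Over Δt = 4.82 − 3.05 = 1.77 days, the level fell by a factor of 160/97.8 ≈ 1.636.
n = log₂(1.636) ≈ 0.71017 half-lives, so t½ = 1.77/0.71017 ≈ 2.4924 days.
From t = 4.82 to t = 6.91: 97.8 × (1/2)^((6.91−4.82)/2.4924) ≈ 54.69 ng/g.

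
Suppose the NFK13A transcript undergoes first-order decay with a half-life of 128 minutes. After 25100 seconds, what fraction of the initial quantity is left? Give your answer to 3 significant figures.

25100 seconds = 418.333 minutes.
n = 418.333/128 ≈ 3.2682 half-lives.
Fraction remaining = (1/2)^3.2682 ≈ 0.10379.

0.104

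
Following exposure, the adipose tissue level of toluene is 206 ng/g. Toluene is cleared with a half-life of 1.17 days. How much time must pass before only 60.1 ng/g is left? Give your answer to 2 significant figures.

Fraction remaining = 60.1/206 ≈ 0.29175.
n = log₂(206/60.1) = ln(3.4276)/ln 2 ≈ 1.7772 half-lives.
t = n × t½ = 1.7772 × 1.17 ≈ 2.0793 days.

2.1 days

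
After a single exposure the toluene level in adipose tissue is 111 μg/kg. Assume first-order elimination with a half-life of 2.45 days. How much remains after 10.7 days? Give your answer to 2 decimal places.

Number of half-lives: n = 10.7/2.45 ≈ 4.3673.
Remaining = 111 × (1/2)^4.3673 = 111 × 0.04845 ≈ 5.378 μg/kg.

5.38 μg/kg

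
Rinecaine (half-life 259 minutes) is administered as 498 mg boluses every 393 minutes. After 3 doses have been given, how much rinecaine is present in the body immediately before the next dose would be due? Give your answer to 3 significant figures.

The 3 doses were given 1179, 786, 393 minutes ago.
Total = 498·(1/2)^(1179/259) + 498·(1/2)^(786/259) + 498·(1/2)^(393/259)
      = 21.228 + 60.769 + 173.96 ≈ 255.96 mg.

256 mg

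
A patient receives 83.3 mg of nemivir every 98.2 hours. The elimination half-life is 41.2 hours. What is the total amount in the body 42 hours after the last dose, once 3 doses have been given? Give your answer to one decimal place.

The 3 doses were given 238.4, 140.2, 42 hours ago.
Total = 83.3·(1/2)^(238.4/41.2) + 83.3·(1/2)^(140.2/41.2) + 83.3·(1/2)^(42/41.2)
      = 1.5093 + 7.8753 + 41.093 ≈ 50.478 mg.

50.5 mg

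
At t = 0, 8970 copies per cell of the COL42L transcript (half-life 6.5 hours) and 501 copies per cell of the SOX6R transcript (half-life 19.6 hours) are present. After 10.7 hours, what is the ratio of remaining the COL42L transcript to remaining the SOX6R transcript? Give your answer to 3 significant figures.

8.35

COL42L transcript: 8970 × (1/2)^(10.7/6.5) = 8970 × (1/2)^1.6462 ≈ 2865.8 copies per cell.
SOX6R transcript: 501 × (1/2)^(10.7/19.6) = 501 × (1/2)^0.54592 ≈ 343.16 copies per cell.
Ratio ≈ 2865.8 / 343.16 ≈ 8.3512.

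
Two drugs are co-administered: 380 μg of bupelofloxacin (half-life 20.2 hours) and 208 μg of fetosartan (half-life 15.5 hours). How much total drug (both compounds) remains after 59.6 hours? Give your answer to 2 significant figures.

64 μg

bupelofloxacin: 380 × (1/2)^(59.6/20.2) = 380 × (1/2)^2.9505 ≈ 49.158 μg.
fetosartan: 208 × (1/2)^(59.6/15.5) = 208 × (1/2)^3.8452 ≈ 14.473 μg.
Total = 49.158 + 14.473 ≈ 63.631 μg.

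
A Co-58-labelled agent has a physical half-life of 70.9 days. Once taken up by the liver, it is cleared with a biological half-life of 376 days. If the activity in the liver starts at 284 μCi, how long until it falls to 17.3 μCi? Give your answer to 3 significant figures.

1/t_eff = 1/t_phys + 1/t_biol = 1/70.9 + 1/376 = 0.016764 per day.
t_eff = 70.9 × 376 / (70.9 + 376) ≈ 59.652 days.
n = log₂(284/17.3) ≈ 4.037; t = 4.037 × 59.652 ≈ 240.82 days.

241 days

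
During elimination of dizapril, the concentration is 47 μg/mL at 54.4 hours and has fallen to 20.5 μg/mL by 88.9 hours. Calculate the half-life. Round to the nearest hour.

29 hours

Over Δt = 88.9 − 54.4 = 34.5 hours, the level fell by a factor of 47/20.5 ≈ 2.2927.
n = log₂(2.2927) ≈ 1.197 half-lives, so t½ = 34.5/1.197 ≈ 28.821 hours.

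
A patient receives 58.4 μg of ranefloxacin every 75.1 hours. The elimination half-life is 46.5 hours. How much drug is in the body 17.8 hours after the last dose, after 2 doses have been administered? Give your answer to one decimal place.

The 2 doses were given 92.9, 17.8 hours ago.
Total = 58.4·(1/2)^(92.9/46.5) + 58.4·(1/2)^(17.8/46.5)
      = 14.622 + 44.79 ≈ 59.412 μg.

59.4 μg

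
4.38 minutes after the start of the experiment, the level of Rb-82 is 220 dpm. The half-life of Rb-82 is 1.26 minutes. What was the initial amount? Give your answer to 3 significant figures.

Number of half-lives elapsed: n = 4.38/1.26 ≈ 3.4762.
A₀ = A × 2^n = 220 × 2^3.4762 = 220 × 11.129 ≈ 2448.3 dpm.

2450 dpm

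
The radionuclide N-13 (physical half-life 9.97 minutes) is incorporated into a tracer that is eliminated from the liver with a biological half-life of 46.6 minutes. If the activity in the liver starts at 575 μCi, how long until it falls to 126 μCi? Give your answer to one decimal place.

1/t_eff = 1/t_phys + 1/t_biol = 1/9.97 + 1/46.6 = 0.12176 per minute.
t_eff = 9.97 × 46.6 / (9.97 + 46.6) ≈ 8.2129 minutes.
n = log₂(575/126) ≈ 2.1901; t = 2.1901 × 8.2129 ≈ 17.987 minutes.

18.0 minutes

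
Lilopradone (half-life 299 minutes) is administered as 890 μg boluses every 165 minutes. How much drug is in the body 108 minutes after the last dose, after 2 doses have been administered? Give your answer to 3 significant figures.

1170 μg

The 2 doses were given 273, 108 minutes ago.
Total = 890·(1/2)^(273/299) + 890·(1/2)^(108/299)
      = 472.65 + 692.88 ≈ 1165.5 μg.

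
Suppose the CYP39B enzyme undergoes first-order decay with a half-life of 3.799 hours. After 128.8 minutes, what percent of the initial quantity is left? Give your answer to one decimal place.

67.6%

128.8 minutes = 2.14667 hours.
n = 2.14667/3.799 ≈ 0.56506 half-lives.
Fraction remaining = (1/2)^0.56506 ≈ 0.67593, i.e. 67.593%.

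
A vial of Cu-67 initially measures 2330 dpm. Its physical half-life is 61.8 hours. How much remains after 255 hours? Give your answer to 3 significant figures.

133 dpm

Number of half-lives: n = 255/61.8 ≈ 4.1262.
Remaining = 2330 × (1/2)^4.1262 = 2330 × 0.057265 ≈ 133.43 dpm.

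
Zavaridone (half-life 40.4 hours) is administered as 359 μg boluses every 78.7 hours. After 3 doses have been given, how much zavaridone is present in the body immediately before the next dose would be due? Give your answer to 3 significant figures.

The 3 doses were given 236.1, 157.4, 78.7 hours ago.
Total = 359·(1/2)^(236.1/40.4) + 359·(1/2)^(157.4/40.4) + 359·(1/2)^(78.7/40.4)
      = 6.2497 + 24.114 + 93.043 ≈ 123.41 μg.

123 μg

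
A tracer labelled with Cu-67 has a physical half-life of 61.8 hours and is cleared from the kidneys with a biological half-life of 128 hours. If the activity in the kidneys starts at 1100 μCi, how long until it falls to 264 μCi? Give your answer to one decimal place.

85.8 hours

1/t_eff = 1/t_phys + 1/t_biol = 1/61.8 + 1/128 = 0.023994 per hour.
t_eff = 61.8 × 128 / (61.8 + 128) ≈ 41.678 hours.
n = log₂(1100/264) ≈ 2.0589; t = 2.0589 × 41.678 ≈ 85.81 hours.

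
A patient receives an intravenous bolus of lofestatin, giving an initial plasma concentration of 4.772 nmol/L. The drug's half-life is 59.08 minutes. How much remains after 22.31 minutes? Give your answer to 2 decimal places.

Number of half-lives: n = 22.31/59.08 ≈ 0.37762.
Remaining = 4.772 × (1/2)^0.37762 = 4.772 × 0.7697 ≈ 3.673 nmol/L.

3.67 nmol/L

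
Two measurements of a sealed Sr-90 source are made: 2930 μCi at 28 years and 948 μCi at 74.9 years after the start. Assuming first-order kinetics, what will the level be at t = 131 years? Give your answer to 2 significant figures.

Over Δt = 74.9 − 28 = 46.9 years, the level fell by a factor of 2930/948 ≈ 3.0907.
n = log₂(3.0907) ≈ 1.6279 half-lives, so t½ = 46.9/1.6279 ≈ 28.809 years.
From t = 74.9 to t = 131: 948 × (1/2)^((131−74.9)/28.809) ≈ 245.82 μCi.

250 μCi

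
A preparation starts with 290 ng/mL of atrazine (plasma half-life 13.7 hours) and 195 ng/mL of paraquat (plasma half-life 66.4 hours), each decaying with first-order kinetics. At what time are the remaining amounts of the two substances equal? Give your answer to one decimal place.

9.9 hours

Set 290·(1/2)^(t/13.7) = 195·(1/2)^(t/66.4).
Taking log₂: log₂(290/195) = t·(1/13.7 − 1/66.4).
log₂(1.4872) = 0.57258; 1/13.7 − 1/66.4 = 0.057932.
t = 0.57258 / 0.057932 ≈ 9.8836 hours.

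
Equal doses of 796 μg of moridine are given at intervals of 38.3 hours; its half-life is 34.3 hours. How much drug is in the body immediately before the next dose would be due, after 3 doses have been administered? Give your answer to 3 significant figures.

The 3 doses were given 114.9, 76.6, 38.3 hours ago.
Total = 796·(1/2)^(114.9/34.3) + 796·(1/2)^(76.6/34.3) + 796·(1/2)^(38.3/34.3)
      = 78.074 + 169.29 + 367.09 ≈ 614.46 μg.

614 μg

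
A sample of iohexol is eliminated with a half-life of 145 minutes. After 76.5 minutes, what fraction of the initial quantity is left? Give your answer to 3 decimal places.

0.694

n = 76.5/145 ≈ 0.52759 half-lives.
Fraction remaining = (1/2)^0.52759 ≈ 0.69371.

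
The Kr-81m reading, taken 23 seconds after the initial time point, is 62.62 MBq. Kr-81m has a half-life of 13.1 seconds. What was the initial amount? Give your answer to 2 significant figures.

210 MBq

Number of half-lives elapsed: n = 23/13.1 ≈ 1.7557.
A₀ = A × 2^n = 62.62 × 2^1.7557 = 62.62 × 3.377 ≈ 211.47 MBq.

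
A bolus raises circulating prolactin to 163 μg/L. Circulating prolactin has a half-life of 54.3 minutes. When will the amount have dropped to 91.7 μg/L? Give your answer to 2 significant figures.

45 minutes

Fraction remaining = 91.7/163 ≈ 0.56258.
n = log₂(163/91.7) = ln(1.7775)/ln 2 ≈ 0.82988 half-lives.
t = n × t½ = 0.82988 × 54.3 ≈ 45.062 minutes.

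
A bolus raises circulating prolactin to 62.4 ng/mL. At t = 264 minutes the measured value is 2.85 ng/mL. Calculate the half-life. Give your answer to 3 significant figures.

59.3 minutes

A/A₀ = 2.85/62.4 ≈ 0.045673.
n = log₂(21.895) ≈ 4.4525 half-lives elapsed in 264 minutes.
t½ = 264/4.4525 ≈ 59.292 minutes.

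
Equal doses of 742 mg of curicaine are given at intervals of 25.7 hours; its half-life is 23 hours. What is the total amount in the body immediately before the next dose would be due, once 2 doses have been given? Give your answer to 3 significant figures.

The 2 doses were given 51.4, 25.7 hours ago.
Total = 742·(1/2)^(51.4/23) + 742·(1/2)^(25.7/23)
      = 157.64 + 342.01 ≈ 499.65 mg.

500 mg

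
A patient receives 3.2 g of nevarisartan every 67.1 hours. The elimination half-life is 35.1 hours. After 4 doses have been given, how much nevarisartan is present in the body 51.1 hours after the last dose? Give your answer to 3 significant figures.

1.58 g

The 4 doses were given 252.4, 185.3, 118.2, 51.1 hours ago.
Total = 3.2·(1/2)^(252.4/35.1) + 3.2·(1/2)^(185.3/35.1) + 3.2·(1/2)^(118.2/35.1) + 3.2·(1/2)^(51.1/35.1)
      = 0.021902 + 0.082405 + 0.31005 + 1.1665 ≈ 1.5809 g.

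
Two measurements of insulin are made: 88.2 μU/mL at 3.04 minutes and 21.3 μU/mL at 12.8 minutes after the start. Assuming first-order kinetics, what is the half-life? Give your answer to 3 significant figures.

4.76 minutes

Over Δt = 12.8 − 3.04 = 9.76 minutes, the level fell by a factor of 88.2/21.3 ≈ 4.1408.
n = log₂(4.1408) ≈ 2.0499 half-lives, so t½ = 9.76/2.0499 ≈ 4.7611 minutes.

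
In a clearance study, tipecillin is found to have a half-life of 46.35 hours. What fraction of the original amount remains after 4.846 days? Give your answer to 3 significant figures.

0.176

4.846 days = 116.304 hours.
n = 116.304/46.35 ≈ 2.5093 half-lives.
Fraction remaining = (1/2)^2.5093 ≈ 0.17565.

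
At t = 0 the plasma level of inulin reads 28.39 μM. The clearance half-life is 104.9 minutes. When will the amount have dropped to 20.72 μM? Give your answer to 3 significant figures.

Fraction remaining = 20.72/28.39 ≈ 0.72983.
n = log₂(28.39/20.72) = ln(1.3702)/ln 2 ≈ 0.45436 half-lives.
t = n × t½ = 0.45436 × 104.9 ≈ 47.662 minutes.

47.7 minutes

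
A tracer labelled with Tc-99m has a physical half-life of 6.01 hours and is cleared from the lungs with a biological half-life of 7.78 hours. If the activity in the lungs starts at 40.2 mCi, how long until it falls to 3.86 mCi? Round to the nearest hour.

1/t_eff = 1/t_phys + 1/t_biol = 1/6.01 + 1/7.78 = 0.29492 per hour.
t_eff = 6.01 × 7.78 / (6.01 + 7.78) ≈ 3.3907 hours.
n = log₂(40.2/3.86) ≈ 3.3805; t = 3.3805 × 3.3907 ≈ 11.462 hours.

11 hours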